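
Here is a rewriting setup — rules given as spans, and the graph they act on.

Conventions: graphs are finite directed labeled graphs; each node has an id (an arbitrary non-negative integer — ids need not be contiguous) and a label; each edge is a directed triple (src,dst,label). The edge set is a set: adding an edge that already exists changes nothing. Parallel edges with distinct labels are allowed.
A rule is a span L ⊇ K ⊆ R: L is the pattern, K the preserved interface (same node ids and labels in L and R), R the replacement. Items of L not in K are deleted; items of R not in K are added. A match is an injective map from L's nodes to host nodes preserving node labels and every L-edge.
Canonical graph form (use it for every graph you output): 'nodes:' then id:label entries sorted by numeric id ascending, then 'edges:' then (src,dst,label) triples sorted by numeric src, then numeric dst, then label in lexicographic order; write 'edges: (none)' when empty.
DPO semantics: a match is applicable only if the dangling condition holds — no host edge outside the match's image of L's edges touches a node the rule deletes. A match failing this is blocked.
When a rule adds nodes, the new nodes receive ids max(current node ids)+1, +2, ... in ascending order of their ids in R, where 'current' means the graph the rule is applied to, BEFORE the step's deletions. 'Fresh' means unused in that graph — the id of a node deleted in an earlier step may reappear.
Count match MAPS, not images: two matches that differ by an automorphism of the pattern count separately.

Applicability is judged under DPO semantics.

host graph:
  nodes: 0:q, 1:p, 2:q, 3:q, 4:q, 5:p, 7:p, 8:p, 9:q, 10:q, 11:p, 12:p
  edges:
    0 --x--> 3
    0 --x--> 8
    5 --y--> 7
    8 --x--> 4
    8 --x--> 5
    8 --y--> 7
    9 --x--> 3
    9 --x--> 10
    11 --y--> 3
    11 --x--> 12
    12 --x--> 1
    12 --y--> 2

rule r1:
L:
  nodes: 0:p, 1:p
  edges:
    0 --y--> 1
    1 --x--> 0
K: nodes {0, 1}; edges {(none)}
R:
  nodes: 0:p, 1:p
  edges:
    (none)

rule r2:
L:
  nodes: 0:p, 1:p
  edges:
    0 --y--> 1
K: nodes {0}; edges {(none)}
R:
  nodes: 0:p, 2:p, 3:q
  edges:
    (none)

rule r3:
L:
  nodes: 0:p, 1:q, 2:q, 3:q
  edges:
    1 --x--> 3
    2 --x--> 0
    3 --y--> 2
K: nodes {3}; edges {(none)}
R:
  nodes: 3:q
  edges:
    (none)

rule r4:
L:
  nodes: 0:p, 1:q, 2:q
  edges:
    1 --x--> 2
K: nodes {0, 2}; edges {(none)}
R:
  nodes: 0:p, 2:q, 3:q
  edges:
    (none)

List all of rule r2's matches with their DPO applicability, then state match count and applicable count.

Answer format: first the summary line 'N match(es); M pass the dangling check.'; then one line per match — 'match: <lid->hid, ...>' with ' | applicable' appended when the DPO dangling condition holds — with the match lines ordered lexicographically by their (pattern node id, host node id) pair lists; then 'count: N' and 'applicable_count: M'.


2 match(es); 0 pass the dangling check.
match: 0->5, 1->7
match: 0->8, 1->7
count: 2
applicable_count: 0


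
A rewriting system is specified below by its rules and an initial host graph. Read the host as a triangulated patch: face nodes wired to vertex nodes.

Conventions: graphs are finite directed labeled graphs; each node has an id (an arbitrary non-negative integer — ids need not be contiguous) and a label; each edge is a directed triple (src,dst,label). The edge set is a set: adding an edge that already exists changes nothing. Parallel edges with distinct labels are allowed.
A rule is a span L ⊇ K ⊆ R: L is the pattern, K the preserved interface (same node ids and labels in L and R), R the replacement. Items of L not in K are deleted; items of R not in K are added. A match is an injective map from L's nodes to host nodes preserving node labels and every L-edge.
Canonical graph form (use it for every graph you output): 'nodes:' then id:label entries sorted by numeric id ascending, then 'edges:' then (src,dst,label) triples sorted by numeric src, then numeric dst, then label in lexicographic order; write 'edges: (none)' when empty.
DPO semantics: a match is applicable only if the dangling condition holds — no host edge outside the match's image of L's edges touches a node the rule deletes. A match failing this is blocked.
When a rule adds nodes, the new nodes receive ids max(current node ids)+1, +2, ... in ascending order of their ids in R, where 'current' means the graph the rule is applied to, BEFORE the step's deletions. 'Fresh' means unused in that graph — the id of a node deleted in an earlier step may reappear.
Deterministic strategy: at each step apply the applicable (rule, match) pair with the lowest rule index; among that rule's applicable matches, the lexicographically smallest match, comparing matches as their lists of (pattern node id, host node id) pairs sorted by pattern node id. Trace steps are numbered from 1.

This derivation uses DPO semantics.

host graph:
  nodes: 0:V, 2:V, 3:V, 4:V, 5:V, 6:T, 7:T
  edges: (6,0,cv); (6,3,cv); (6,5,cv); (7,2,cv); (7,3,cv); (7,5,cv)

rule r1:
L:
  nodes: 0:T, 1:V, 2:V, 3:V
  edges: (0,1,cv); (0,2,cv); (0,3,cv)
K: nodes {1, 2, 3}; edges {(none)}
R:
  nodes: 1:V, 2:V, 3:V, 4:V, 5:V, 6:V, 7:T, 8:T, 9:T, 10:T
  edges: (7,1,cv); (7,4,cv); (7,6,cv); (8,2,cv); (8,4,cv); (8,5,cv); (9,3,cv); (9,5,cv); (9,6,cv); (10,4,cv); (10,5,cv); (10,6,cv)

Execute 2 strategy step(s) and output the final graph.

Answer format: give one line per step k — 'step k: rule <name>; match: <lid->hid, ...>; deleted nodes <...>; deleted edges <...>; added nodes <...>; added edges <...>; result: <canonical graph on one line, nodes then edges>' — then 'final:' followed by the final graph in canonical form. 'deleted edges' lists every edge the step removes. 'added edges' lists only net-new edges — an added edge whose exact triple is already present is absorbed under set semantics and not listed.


step 1: rule r1; match: 0->6, 1->0, 2->3, 3->5; deleted nodes 6; deleted edges (6,0,cv); (6,3,cv); (6,5,cv); added nodes 8, 9, 10, 11, 12, 13, 14; added edges (11,0,cv); (11,8,cv); (11,10,cv); (12,3,cv); (12,8,cv); (12,9,cv); (13,5,cv); (13,9,cv); (13,10,cv); (14,8,cv); (14,9,cv); (14,10,cv); result: nodes: 0:V, 2:V, 3:V, 4:V, 5:V, 7:T, 8:V, 9:V, 10:V, 11:T, 12:T, 13:T, 14:T edges: (7,2,cv); (7,3,cv); (7,5,cv); (11,0,cv); (11,8,cv); (11,10,cv); (12,3,cv); (12,8,cv); (12,9,cv); (13,5,cv); (13,9,cv); (13,10,cv); (14,8,cv); (14,9,cv); (14,10,cv)
step 2: rule r1; match: 0->7, 1->2, 2->3, 3->5; deleted nodes 7; deleted edges (7,2,cv); (7,3,cv); (7,5,cv); added nodes 15, 16, 17, 18, 19, 20, 21; added edges (18,2,cv); (18,15,cv); (18,17,cv); (19,3,cv); (19,15,cv); (19,16,cv); (20,5,cv); (20,16,cv); (20,17,cv); (21,15,cv); (21,16,cv); (21,17,cv); result: nodes: 0:V, 2:V, 3:V, 4:V, 5:V, 8:V, 9:V, 10:V, 11:T, 12:T, 13:T, 14:T, 15:V, 16:V, 17:V, 18:T, 19:T, 20:T, 21:T edges: (11,0,cv); (11,8,cv); (11,10,cv); (12,3,cv); (12,8,cv); (12,9,cv); (13,5,cv); (13,9,cv); (13,10,cv); (14,8,cv); (14,9,cv); (14,10,cv); (18,2,cv); (18,15,cv); (18,17,cv); (19,3,cv); (19,15,cv); (19,16,cv); (20,5,cv); (20,16,cv); (20,17,cv); (21,15,cv); (21,16,cv); (21,17,cv)
final:
nodes: 0:V, 2:V, 3:V, 4:V, 5:V, 8:V, 9:V, 10:V, 11:T, 12:T, 13:T, 14:T, 15:V, 16:V, 17:V, 18:T, 19:T, 20:T, 21:T
edges: (11,0,cv); (11,8,cv); (11,10,cv); (12,3,cv); (12,8,cv); (12,9,cv); (13,5,cv); (13,9,cv); (13,10,cv); (14,8,cv); (14,9,cv); (14,10,cv); (18,2,cv); (18,15,cv); (18,17,cv); (19,3,cv); (19,15,cv); (19,16,cv); (20,5,cv); (20,16,cv); (20,17,cv); (21,15,cv); (21,16,cv); (21,17,cv)


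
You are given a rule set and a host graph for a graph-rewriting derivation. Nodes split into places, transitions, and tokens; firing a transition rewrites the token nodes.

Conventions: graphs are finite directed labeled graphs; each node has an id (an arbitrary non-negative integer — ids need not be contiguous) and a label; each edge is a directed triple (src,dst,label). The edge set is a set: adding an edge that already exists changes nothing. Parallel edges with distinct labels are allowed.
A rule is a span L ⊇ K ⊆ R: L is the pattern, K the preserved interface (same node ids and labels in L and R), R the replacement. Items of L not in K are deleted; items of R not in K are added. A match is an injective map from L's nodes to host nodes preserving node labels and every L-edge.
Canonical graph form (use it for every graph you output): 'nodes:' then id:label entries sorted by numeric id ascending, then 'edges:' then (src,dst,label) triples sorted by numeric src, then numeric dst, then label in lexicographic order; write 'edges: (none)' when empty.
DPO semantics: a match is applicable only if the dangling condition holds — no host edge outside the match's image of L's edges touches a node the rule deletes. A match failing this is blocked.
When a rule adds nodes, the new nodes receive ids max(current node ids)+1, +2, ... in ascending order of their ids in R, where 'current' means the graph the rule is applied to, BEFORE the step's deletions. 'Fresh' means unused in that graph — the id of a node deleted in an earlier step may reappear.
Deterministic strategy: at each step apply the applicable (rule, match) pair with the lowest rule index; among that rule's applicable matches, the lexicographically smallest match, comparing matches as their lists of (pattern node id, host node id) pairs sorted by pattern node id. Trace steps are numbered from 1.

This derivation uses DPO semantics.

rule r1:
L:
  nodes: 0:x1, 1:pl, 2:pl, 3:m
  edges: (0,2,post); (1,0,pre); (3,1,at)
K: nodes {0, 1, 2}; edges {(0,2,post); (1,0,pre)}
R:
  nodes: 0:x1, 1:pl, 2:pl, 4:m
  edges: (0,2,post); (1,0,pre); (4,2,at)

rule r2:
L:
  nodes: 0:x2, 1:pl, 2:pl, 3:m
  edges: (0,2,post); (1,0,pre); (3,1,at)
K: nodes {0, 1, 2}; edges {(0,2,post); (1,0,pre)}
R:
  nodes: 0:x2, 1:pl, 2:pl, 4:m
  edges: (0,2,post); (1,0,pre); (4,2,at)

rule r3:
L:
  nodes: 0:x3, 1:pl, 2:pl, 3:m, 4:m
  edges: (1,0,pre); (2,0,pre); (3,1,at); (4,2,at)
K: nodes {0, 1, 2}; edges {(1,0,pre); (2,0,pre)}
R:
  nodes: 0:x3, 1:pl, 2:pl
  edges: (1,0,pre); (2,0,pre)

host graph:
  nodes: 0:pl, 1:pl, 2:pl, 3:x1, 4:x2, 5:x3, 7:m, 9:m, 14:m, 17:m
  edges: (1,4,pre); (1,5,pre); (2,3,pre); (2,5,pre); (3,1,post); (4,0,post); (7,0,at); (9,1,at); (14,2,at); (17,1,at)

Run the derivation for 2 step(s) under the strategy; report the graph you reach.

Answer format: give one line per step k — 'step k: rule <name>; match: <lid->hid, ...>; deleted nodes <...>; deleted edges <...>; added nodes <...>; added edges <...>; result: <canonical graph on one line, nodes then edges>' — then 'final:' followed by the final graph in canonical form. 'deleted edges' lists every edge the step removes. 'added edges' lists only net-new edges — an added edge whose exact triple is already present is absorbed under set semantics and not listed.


step 1: rule r1; match: 0->3, 1->2, 2->1, 3->14; deleted nodes 14; deleted edges (14,2,at); added nodes 18; added edges (18,1,at); result: nodes: 0:pl, 1:pl, 2:pl, 3:x1, 4:x2, 5:x3, 7:m, 9:m, 17:m, 18:m edges: (1,4,pre); (1,5,pre); (2,3,pre); (2,5,pre); (3,1,post); (4,0,post); (7,0,at); (9,1,at); (17,1,at); (18,1,at)
step 2: rule r2; match: 0->4, 1->1, 2->0, 3->9; deleted nodes 9; deleted edges (9,1,at); added nodes 19; added edges (19,0,at); result: nodes: 0:pl, 1:pl, 2:pl, 3:x1, 4:x2, 5:x3, 7:m, 17:m, 18:m, 19:m edges: (1,4,pre); (1,5,pre); (2,3,pre); (2,5,pre); (3,1,post); (4,0,post); (7,0,at); (17,1,at); (18,1,at); (19,0,at)
final:
nodes: 0:pl, 1:pl, 2:pl, 3:x1, 4:x2, 5:x3, 7:m, 17:m, 18:m, 19:m
edges: (1,4,pre); (1,5,pre); (2,3,pre); (2,5,pre); (3,1,post); (4,0,post); (7,0,at); (17,1,at); (18,1,at); (19,0,at)


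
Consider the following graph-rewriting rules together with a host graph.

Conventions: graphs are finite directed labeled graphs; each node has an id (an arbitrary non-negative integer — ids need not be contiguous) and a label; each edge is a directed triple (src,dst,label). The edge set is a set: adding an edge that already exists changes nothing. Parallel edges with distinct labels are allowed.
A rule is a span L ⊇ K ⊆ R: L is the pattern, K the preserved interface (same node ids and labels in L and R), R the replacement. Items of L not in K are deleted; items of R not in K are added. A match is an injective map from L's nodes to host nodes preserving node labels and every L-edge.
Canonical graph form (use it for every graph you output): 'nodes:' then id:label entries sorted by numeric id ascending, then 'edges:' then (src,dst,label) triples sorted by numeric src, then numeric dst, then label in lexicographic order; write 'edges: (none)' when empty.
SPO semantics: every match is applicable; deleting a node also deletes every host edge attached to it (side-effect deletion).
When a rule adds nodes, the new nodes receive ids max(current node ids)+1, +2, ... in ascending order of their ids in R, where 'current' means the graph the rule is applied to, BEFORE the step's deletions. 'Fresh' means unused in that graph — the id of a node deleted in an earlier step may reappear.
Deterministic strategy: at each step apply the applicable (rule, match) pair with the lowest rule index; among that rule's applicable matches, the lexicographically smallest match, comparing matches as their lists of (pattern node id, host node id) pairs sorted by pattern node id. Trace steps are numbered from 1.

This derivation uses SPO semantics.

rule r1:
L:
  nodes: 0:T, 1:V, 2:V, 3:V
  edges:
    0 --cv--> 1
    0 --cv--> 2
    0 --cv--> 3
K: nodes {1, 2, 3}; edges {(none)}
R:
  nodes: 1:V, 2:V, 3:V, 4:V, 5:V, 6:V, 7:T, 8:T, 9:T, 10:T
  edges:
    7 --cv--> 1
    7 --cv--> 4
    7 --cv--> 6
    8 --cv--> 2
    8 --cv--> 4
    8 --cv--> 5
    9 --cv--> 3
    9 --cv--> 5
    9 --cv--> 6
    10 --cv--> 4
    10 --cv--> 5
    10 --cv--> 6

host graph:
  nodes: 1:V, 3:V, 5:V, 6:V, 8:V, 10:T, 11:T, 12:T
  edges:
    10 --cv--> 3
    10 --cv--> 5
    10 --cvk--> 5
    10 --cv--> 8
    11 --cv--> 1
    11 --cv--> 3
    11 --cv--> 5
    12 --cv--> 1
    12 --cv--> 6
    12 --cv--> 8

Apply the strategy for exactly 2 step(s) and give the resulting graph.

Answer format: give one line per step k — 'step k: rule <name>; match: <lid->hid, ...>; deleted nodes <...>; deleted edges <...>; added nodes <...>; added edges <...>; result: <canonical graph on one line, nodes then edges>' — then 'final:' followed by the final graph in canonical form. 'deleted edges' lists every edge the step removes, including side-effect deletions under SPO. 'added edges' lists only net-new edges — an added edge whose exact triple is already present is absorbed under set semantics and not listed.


step 1: rule r1; match: 0->10, 1->3, 2->5, 3->8; deleted nodes 10; deleted edges (10,3,cv); (10,5,cv); (10,5,cvk); (10,8,cv); added nodes 13, 14, 15, 16, 17, 18, 19; added edges (16,3,cv); (16,13,cv); (16,15,cv); (17,5,cv); (17,13,cv); (17,14,cv); (18,8,cv); (18,14,cv); (18,15,cv); (19,13,cv); (19,14,cv); (19,15,cv); result: nodes: 1:V, 3:V, 5:V, 6:V, 8:V, 11:T, 12:T, 13:V, 14:V, 15:V, 16:T, 17:T, 18:T, 19:T edges: (11,1,cv); (11,3,cv); (11,5,cv); (12,1,cv); (12,6,cv); (12,8,cv); (16,3,cv); (16,13,cv); (16,15,cv); (17,5,cv); (17,13,cv); (17,14,cv); (18,8,cv); (18,14,cv); (18,15,cv); (19,13,cv); (19,14,cv); (19,15,cv)
step 2: rule r1; match: 0->11, 1->1, 2->3, 3->5; deleted nodes 11; deleted edges (11,1,cv); (11,3,cv); (11,5,cv); added nodes 20, 21, 22, 23, 24, 25, 26; added edges (23,1,cv); (23,20,cv); (23,22,cv); (24,3,cv); (24,20,cv); (24,21,cv); (25,5,cv); (25,21,cv); (25,22,cv); (26,20,cv); (26,21,cv); (26,22,cv); result: nodes: 1:V, 3:V, 5:V, 6:V, 8:V, 12:T, 13:V, 14:V, 15:V, 16:T, 17:T, 18:T, 19:T, 20:V, 21:V, 22:V, 23:T, 24:T, 25:T, 26:T edges: (12,1,cv); (12,6,cv); (12,8,cv); (16,3,cv); (16,13,cv); (16,15,cv); (17,5,cv); (17,13,cv); (17,14,cv); (18,8,cv); (18,14,cv); (18,15,cv); (19,13,cv); (19,14,cv); (19,15,cv); (23,1,cv); (23,20,cv); (23,22,cv); (24,3,cv); (24,20,cv); (24,21,cv); (25,5,cv); (25,21,cv); (25,22,cv); (26,20,cv); (26,21,cv); (26,22,cv)
final:
nodes: 1:V, 3:V, 5:V, 6:V, 8:V, 12:T, 13:V, 14:V, 15:V, 16:T, 17:T, 18:T, 19:T, 20:V, 21:V, 22:V, 23:T, 24:T, 25:T, 26:T
edges: (12,1,cv); (12,6,cv); (12,8,cv); (16,3,cv); (16,13,cv); (16,15,cv); (17,5,cv); (17,13,cv); (17,14,cv); (18,8,cv); (18,14,cv); (18,15,cv); (19,13,cv); (19,14,cv); (19,15,cv); (23,1,cv); (23,20,cv); (23,22,cv); (24,3,cv); (24,20,cv); (24,21,cv); (25,5,cv); (25,21,cv); (25,22,cv); (26,20,cv); (26,21,cv); (26,22,cv)


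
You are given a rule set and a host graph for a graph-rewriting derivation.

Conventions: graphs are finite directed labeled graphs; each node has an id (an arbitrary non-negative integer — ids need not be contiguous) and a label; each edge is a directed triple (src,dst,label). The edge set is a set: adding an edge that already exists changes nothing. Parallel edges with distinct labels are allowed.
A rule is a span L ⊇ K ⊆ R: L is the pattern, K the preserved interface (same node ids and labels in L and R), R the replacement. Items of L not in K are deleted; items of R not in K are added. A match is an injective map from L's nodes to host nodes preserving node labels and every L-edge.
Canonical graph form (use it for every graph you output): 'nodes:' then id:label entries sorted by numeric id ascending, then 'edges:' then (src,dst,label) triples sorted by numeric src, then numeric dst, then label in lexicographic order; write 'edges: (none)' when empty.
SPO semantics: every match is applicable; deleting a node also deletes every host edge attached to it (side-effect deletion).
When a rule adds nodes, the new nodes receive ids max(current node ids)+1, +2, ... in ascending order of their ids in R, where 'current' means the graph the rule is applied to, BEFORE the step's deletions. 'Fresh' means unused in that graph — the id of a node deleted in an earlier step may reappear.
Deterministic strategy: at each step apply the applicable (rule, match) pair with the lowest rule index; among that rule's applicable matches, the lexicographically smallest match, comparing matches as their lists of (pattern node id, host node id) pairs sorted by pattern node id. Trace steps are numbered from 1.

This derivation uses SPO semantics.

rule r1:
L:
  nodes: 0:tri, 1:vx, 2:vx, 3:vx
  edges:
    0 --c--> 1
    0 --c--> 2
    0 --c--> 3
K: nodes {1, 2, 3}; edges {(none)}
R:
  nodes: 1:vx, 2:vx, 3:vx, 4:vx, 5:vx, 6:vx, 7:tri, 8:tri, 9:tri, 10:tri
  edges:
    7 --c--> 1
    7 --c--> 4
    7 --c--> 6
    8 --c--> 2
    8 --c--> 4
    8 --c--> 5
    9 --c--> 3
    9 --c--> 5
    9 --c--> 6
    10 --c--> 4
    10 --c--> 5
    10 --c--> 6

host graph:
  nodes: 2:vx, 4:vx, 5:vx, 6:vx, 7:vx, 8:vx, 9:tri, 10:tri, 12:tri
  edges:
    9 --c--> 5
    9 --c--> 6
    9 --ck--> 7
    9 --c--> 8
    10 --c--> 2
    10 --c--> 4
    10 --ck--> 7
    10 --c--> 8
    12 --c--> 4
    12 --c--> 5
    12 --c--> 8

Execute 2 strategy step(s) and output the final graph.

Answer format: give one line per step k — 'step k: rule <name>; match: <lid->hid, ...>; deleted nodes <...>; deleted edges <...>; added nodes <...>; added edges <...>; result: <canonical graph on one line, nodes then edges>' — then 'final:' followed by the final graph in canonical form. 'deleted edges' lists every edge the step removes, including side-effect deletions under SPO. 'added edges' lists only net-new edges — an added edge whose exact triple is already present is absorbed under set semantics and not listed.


step 1: rule r1; match: 0->9, 1->5, 2->6, 3->8; deleted nodes 9; deleted edges (9,5,c); (9,6,c); (9,7,ck); (9,8,c); added nodes 13, 14, 15, 16, 17, 18, 19; added edges (16,5,c); (16,13,c); (16,15,c); (17,6,c); (17,13,c); (17,14,c); (18,8,c); (18,14,c); (18,15,c); (19,13,c); (19,14,c); (19,15,c); result: nodes: 2:vx, 4:vx, 5:vx, 6:vx, 7:vx, 8:vx, 10:tri, 12:tri, 13:vx, 14:vx, 15:vx, 16:tri, 17:tri, 18:tri, 19:tri edges: (10,2,c); (10,4,c); (10,7,ck); (10,8,c); (12,4,c); (12,5,c); (12,8,c); (16,5,c); (16,13,c); (16,15,c); (17,6,c); (17,13,c); (17,14,c); (18,8,c); (18,14,c); (18,15,c); (19,13,c); (19,14,c); (19,15,c)
step 2: rule r1; match: 0->10, 1->2, 2->4, 3->8; deleted nodes 10; deleted edges (10,2,c); (10,4,c); (10,7,ck); (10,8,c); added nodes 20, 21, 22, 23, 24, 25, 26; added edges (23,2,c); (23,20,c); (23,22,c); (24,4,c); (24,20,c); (24,21,c); (25,8,c); (25,21,c); (25,22,c); (26,20,c); (26,21,c); (26,22,c); result: nodes: 2:vx, 4:vx, 5:vx, 6:vx, 7:vx, 8:vx, 12:tri, 13:vx, 14:vx, 15:vx, 16:tri, 17:tri, 18:tri, 19:tri, 20:vx, 21:vx, 22:vx, 23:tri, 24:tri, 25:tri, 26:tri edges: (12,4,c); (12,5,c); (12,8,c); (16,5,c); (16,13,c); (16,15,c); (17,6,c); (17,13,c); (17,14,c); (18,8,c); (18,14,c); (18,15,c); (19,13,c); (19,14,c); (19,15,c); (23,2,c); (23,20,c); (23,22,c); (24,4,c); (24,20,c); (24,21,c); (25,8,c); (25,21,c); (25,22,c); (26,20,c); (26,21,c); (26,22,c)
final:
nodes: 2:vx, 4:vx, 5:vx, 6:vx, 7:vx, 8:vx, 12:tri, 13:vx, 14:vx, 15:vx, 16:tri, 17:tri, 18:tri, 19:tri, 20:vx, 21:vx, 22:vx, 23:tri, 24:tri, 25:tri, 26:tri
edges: (12,4,c); (12,5,c); (12,8,c); (16,5,c); (16,13,c); (16,15,c); (17,6,c); (17,13,c); (17,14,c); (18,8,c); (18,14,c); (18,15,c); (19,13,c); (19,14,c); (19,15,c); (23,2,c); (23,20,c); (23,22,c); (24,4,c); (24,20,c); (24,21,c); (25,8,c); (25,21,c); (25,22,c); (26,20,c); (26,21,c); (26,22,c)


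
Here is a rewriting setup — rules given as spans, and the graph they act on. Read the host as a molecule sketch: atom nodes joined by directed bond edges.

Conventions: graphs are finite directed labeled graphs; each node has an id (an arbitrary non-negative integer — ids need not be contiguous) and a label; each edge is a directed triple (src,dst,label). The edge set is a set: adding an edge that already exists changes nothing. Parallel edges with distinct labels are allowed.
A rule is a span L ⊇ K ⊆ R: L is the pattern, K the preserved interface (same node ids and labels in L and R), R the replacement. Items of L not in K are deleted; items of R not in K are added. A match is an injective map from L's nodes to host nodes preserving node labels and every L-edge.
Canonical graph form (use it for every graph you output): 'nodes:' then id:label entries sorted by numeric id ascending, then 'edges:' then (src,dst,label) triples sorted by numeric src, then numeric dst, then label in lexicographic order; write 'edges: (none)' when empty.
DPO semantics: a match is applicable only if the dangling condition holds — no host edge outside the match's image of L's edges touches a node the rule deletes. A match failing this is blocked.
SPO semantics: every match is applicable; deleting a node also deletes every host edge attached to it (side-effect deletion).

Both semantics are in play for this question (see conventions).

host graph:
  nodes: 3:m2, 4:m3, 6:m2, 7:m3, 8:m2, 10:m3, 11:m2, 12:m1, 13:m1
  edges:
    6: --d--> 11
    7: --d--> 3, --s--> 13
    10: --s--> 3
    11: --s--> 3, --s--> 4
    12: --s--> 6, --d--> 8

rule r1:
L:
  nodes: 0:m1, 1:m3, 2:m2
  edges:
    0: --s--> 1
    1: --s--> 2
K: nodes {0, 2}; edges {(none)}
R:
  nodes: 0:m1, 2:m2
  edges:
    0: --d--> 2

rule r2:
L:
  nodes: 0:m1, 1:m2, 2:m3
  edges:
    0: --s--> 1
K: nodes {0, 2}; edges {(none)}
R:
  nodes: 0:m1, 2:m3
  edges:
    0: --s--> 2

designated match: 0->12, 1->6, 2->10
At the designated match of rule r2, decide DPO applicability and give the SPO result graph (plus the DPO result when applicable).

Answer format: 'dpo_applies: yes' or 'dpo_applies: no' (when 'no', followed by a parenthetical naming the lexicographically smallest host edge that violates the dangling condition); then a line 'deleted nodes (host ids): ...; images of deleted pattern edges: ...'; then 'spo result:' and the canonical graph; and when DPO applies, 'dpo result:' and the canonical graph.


dpo_applies: no
(the rule deletes node 6, which keeps host edge (6,11,d) outside the match image — the dangling condition fails, DPO blocks; SPO proceeds and side-deletes such edges)
deleted nodes (host ids): 6; images of deleted pattern edges: (12,6,s)
spo result:
nodes: 3:m2, 4:m3, 7:m3, 8:m2, 10:m3, 11:m2, 12:m1, 13:m1
edges: (7,3,d); (7,13,s); (10,3,s); (11,3,s); (11,4,s); (12,8,d); (12,10,s)


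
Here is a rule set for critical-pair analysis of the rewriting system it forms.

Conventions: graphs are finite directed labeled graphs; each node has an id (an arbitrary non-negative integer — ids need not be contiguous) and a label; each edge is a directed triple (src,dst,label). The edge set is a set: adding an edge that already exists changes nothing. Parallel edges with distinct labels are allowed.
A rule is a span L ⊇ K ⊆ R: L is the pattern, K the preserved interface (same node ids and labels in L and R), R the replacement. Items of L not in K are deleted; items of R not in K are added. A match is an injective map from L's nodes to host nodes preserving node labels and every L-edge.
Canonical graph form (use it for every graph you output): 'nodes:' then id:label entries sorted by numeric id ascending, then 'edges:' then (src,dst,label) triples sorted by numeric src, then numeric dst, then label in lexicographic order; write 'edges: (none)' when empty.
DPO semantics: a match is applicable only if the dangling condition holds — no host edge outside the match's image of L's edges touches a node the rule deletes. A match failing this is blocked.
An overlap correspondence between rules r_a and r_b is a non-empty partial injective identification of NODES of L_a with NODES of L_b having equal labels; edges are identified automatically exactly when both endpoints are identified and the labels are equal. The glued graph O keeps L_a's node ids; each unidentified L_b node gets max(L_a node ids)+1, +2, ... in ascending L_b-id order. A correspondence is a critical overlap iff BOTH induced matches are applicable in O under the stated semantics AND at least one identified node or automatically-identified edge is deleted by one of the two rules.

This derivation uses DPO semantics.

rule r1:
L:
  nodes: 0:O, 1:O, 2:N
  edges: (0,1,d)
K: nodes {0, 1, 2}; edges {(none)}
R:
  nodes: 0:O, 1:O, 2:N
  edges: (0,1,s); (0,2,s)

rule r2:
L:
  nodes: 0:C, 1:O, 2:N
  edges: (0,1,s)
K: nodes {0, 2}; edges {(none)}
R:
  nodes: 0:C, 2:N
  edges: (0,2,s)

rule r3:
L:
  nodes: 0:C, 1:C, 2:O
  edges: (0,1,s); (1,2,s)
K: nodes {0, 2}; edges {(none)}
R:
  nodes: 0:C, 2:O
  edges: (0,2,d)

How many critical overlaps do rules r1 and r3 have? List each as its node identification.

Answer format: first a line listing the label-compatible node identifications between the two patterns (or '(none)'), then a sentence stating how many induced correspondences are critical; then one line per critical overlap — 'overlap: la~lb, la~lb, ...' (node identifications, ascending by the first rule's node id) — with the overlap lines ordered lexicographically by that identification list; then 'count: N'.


label-compatible node identifications between L(r1) and L(r3): 0~2, 1~2
0 of the induced correspondences are critical overlaps of r1 and r3.
count: 0


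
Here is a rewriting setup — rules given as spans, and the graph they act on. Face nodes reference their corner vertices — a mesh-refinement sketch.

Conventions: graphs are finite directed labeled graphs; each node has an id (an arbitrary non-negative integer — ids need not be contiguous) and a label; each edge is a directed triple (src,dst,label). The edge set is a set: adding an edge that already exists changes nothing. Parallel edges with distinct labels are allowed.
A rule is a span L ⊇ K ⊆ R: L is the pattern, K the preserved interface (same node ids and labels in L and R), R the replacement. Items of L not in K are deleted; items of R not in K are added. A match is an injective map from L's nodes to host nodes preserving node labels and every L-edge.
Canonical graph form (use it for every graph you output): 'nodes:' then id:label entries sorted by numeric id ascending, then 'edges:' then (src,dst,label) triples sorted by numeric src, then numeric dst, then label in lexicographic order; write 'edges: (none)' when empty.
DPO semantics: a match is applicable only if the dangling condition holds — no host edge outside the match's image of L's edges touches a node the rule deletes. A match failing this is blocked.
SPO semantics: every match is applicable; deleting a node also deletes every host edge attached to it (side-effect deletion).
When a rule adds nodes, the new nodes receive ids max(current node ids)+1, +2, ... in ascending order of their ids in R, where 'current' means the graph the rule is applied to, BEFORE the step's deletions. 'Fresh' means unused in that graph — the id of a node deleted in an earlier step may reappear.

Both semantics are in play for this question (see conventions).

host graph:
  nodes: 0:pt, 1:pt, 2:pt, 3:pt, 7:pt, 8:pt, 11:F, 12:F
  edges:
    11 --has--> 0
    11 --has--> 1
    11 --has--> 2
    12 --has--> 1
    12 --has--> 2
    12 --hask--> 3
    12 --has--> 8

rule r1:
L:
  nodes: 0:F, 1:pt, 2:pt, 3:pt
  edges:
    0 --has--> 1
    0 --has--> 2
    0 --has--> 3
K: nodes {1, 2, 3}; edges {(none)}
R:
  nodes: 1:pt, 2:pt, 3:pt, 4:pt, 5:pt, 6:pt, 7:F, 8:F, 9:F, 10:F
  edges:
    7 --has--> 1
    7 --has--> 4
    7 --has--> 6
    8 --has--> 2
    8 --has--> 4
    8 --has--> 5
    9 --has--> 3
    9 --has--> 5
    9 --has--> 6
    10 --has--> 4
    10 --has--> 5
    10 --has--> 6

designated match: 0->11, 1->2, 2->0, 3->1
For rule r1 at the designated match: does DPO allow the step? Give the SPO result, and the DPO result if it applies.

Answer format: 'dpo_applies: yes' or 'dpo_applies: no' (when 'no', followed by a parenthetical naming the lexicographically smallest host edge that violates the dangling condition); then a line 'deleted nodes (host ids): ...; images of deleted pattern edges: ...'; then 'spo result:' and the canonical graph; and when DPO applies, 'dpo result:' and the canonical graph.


dpo_applies: yes
deleted nodes (host ids): 11; images of deleted pattern edges: (11,0,has); (11,1,has); (11,2,has)
spo result:
nodes: 0:pt, 1:pt, 2:pt, 3:pt, 7:pt, 8:pt, 12:F, 13:pt, 14:pt, 15:pt, 16:F, 17:F, 18:F, 19:F
edges: (12,1,has); (12,2,has); (12,3,hask); (12,8,has); (16,2,has); (16,13,has); (16,15,has); (17,0,has); (17,13,has); (17,14,has); (18,1,has); (18,14,has); (18,15,has); (19,13,has); (19,14,has); (19,15,has)
dpo result:
nodes: 0:pt, 1:pt, 2:pt, 3:pt, 7:pt, 8:pt, 12:F, 13:pt, 14:pt, 15:pt, 16:F, 17:F, 18:F, 19:F
edges: (12,1,has); (12,2,has); (12,3,hask); (12,8,has); (16,2,has); (16,13,has); (16,15,has); (17,0,has); (17,13,has); (17,14,has); (18,1,has); (18,14,has); (18,15,has); (19,13,has); (19,14,has); (19,15,has)


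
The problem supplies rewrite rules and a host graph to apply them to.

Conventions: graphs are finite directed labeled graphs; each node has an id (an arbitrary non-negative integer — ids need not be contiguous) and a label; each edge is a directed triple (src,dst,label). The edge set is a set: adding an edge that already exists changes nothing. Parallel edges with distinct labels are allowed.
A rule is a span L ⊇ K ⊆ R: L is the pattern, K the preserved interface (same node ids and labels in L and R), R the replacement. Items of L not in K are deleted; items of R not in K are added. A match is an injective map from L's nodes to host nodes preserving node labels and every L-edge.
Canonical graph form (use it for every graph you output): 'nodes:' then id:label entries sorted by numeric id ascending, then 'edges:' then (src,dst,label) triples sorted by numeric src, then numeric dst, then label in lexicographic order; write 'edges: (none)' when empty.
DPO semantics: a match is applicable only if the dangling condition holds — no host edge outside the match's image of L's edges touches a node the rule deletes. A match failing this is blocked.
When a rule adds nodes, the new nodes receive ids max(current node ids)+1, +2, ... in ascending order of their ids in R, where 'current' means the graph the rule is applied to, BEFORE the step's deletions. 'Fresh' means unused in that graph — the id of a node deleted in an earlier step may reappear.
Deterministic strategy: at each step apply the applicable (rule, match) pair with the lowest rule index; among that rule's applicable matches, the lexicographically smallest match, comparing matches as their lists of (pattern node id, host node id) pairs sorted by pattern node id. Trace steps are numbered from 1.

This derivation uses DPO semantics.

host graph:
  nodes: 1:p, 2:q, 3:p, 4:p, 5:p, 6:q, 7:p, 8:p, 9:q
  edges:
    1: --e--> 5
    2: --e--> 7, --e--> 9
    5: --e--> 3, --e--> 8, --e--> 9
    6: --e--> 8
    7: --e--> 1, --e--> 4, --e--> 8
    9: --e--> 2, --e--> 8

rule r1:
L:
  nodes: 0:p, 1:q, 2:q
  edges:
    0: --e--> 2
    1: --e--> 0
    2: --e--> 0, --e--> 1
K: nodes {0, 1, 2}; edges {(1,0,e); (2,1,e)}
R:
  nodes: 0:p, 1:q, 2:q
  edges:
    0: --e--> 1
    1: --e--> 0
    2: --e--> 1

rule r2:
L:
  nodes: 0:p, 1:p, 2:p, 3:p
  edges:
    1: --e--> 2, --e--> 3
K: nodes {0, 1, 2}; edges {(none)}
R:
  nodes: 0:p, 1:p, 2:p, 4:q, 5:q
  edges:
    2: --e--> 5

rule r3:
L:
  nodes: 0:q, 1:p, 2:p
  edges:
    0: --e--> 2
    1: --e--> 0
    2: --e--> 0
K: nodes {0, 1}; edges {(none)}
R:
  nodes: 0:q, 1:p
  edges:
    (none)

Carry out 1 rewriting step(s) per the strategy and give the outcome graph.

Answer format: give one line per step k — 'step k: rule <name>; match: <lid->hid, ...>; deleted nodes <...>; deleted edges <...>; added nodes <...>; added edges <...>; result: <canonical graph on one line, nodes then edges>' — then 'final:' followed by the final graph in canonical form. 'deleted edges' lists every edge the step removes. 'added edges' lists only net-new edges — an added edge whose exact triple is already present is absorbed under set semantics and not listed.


step 1: rule r2; match: 0->1, 1->5, 2->8, 3->3; deleted nodes 3; deleted edges (5,3,e); (5,8,e); added nodes 10, 11; added edges (8,11,e); result: nodes: 1:p, 2:q, 4:p, 5:p, 6:q, 7:p, 8:p, 9:q, 10:q, 11:q edges: (1,5,e); (2,7,e); (2,9,e); (5,9,e); (6,8,e); (7,1,e); (7,4,e); (7,8,e); (8,11,e); (9,2,e); (9,8,e)
final:
nodes: 1:p, 2:q, 4:p, 5:p, 6:q, 7:p, 8:p, 9:q, 10:q, 11:q
edges: (1,5,e); (2,7,e); (2,9,e); (5,9,e); (6,8,e); (7,1,e); (7,4,e); (7,8,e); (8,11,e); (9,2,e); (9,8,e)


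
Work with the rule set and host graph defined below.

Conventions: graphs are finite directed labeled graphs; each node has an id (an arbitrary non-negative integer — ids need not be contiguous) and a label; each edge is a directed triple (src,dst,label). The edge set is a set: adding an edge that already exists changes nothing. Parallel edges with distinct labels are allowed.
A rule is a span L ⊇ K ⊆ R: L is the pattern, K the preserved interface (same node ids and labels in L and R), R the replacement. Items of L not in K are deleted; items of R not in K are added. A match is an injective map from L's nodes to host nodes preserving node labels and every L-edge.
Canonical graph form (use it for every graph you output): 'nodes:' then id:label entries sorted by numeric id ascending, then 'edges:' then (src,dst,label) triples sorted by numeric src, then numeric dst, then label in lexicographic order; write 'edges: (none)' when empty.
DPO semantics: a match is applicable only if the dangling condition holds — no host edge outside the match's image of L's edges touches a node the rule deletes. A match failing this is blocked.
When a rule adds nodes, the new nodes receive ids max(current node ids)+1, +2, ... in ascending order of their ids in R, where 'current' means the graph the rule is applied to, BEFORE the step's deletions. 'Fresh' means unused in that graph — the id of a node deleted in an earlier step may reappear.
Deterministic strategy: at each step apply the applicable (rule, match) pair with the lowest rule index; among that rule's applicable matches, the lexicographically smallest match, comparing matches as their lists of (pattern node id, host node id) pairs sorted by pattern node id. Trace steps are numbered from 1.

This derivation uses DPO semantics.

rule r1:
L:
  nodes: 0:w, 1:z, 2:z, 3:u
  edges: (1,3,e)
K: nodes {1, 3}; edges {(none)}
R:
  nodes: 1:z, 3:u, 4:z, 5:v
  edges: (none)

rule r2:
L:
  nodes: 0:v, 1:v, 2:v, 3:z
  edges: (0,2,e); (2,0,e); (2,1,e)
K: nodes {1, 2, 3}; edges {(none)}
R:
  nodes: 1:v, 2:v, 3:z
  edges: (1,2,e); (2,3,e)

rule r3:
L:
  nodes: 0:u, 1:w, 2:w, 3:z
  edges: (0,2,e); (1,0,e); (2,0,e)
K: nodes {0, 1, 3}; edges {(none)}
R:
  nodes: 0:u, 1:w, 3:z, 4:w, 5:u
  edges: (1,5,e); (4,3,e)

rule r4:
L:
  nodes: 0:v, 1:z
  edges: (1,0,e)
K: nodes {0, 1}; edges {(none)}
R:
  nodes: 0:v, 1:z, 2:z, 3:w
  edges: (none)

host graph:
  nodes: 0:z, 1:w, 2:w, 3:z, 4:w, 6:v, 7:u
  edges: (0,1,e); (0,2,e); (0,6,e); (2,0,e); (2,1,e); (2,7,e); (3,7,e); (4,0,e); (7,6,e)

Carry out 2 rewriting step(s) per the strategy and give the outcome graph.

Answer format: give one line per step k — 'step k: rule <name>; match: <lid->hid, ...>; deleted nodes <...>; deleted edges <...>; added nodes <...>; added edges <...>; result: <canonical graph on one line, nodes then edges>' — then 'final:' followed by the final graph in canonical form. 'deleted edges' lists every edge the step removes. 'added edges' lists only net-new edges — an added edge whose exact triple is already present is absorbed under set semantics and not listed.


step 1: rule r4; match: 0->6, 1->0; deleted nodes (none); deleted edges (0,6,e); added nodes 8, 9; added edges (none); result: nodes: 0:z, 1:w, 2:w, 3:z, 4:w, 6:v, 7:u, 8:z, 9:w edges: (0,1,e); (0,2,e); (2,0,e); (2,1,e); (2,7,e); (3,7,e); (4,0,e); (7,6,e)
step 2: rule r1; match: 0->9, 1->3, 2->8, 3->7; deleted nodes 8, 9; deleted edges (3,7,e); added nodes 10, 11; added edges (none); result: nodes: 0:z, 1:w, 2:w, 3:z, 4:w, 6:v, 7:u, 10:z, 11:v edges: (0,1,e); (0,2,e); (2,0,e); (2,1,e); (2,7,e); (4,0,e); (7,6,e)
final:
nodes: 0:z, 1:w, 2:w, 3:z, 4:w, 6:v, 7:u, 10:z, 11:v
edges: (0,1,e); (0,2,e); (2,0,e); (2,1,e); (2,7,e); (4,0,e); (7,6,e)


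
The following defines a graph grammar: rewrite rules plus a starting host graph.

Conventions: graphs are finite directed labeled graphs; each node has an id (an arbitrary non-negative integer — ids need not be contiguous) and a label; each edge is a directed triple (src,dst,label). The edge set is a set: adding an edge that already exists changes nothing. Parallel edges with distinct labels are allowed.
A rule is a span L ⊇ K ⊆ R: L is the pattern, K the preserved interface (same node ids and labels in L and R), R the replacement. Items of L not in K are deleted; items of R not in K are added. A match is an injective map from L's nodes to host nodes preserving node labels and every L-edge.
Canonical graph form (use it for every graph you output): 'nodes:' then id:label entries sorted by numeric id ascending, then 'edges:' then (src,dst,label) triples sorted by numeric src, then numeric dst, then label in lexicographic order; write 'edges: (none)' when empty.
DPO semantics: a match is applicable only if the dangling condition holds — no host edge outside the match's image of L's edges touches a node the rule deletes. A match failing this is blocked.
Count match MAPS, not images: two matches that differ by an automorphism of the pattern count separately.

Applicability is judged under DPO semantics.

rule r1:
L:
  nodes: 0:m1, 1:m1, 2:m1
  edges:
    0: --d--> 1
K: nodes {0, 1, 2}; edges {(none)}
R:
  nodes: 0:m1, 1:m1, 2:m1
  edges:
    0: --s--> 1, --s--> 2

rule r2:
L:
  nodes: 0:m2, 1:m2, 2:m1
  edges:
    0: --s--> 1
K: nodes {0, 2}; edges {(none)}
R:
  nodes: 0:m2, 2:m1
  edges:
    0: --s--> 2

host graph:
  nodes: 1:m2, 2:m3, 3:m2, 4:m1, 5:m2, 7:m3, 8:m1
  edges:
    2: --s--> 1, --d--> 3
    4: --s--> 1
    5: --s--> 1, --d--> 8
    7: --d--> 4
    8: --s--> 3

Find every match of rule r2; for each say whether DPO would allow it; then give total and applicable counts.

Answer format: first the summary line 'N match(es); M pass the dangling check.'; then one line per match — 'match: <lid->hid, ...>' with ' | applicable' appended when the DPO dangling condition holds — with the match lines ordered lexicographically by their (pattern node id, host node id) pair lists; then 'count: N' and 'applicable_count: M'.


2 match(es); 0 pass the dangling check.
match: 0->5, 1->1, 2->4
match: 0->5, 1->1, 2->8
count: 2
applicable_count: 0


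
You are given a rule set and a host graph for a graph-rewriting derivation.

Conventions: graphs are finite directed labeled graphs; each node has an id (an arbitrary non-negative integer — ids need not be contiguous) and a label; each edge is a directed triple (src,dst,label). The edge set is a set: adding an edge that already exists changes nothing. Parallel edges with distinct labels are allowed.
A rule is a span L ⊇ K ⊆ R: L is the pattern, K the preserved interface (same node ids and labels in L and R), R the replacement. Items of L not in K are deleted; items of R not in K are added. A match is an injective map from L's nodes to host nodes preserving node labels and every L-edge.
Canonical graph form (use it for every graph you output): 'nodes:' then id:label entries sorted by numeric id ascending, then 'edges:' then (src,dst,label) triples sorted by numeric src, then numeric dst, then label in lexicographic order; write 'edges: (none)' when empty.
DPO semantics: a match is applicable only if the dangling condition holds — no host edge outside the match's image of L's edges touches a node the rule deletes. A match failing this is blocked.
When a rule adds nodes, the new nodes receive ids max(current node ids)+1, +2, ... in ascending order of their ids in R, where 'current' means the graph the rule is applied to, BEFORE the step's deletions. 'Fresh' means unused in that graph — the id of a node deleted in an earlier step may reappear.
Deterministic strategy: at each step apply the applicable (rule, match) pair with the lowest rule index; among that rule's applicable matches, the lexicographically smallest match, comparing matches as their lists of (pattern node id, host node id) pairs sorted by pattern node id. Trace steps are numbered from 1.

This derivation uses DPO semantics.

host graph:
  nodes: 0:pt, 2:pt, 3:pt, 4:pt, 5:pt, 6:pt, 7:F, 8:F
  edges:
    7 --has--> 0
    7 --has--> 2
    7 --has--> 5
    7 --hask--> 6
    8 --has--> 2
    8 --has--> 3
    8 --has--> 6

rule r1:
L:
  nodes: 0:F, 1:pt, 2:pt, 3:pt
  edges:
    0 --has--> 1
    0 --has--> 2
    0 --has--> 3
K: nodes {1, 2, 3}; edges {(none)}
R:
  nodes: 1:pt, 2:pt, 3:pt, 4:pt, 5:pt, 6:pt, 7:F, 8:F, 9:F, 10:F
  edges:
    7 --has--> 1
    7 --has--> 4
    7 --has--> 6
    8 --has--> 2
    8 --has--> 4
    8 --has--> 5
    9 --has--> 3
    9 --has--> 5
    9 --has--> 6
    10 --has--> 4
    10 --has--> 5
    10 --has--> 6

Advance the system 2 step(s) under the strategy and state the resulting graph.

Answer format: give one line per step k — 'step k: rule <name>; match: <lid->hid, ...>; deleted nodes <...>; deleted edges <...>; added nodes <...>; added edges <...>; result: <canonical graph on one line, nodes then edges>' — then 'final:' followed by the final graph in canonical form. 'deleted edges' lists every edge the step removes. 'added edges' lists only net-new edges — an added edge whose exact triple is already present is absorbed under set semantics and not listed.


step 1: rule r1; match: 0->8, 1->2, 2->3, 3->6; deleted nodes 8; deleted edges (8,2,has); (8,3,has); (8,6,has); added nodes 9, 10, 11, 12, 13, 14, 15; added edges (12,2,has); (12,9,has); (12,11,has); (13,3,has); (13,9,has); (13,10,has); (14,6,has); (14,10,has); (14,11,has); (15,9,has); (15,10,has); (15,11,has); result: nodes: 0:pt, 2:pt, 3:pt, 4:pt, 5:pt, 6:pt, 7:F, 9:pt, 10:pt, 11:pt, 12:F, 13:F, 14:F, 15:F edges: (7,0,has); (7,2,has); (7,5,has); (7,6,hask); (12,2,has); (12,9,has); (12,11,has); (13,3,has); (13,9,has); (13,10,has); (14,6,has); (14,10,has); (14,11,has); (15,9,has); (15,10,has); (15,11,has)
step 2: rule r1; match: 0->12, 1->2, 2->9, 3->11; deleted nodes 12; deleted edges (12,2,has); (12,9,has); (12,11,has); added nodes 16, 17, 18, 19, 20, 21, 22; added edges (19,2,has); (19,16,has); (19,18,has); (20,9,has); (20,16,has); (20,17,has); (21,11,has); (21,17,has); (21,18,has); (22,16,has); (22,17,has); (22,18,has); result: nodes: 0:pt, 2:pt, 3:pt, 4:pt, 5:pt, 6:pt, 7:F, 9:pt, 10:pt, 11:pt, 13:F, 14:F, 15:F, 16:pt, 17:pt, 18:pt, 19:F, 20:F, 21:F, 22:F edges: (7,0,has); (7,2,has); (7,5,has); (7,6,hask); (13,3,has); (13,9,has); (13,10,has); (14,6,has); (14,10,has); (14,11,has); (15,9,has); (15,10,has); (15,11,has); (19,2,has); (19,16,has); (19,18,has); (20,9,has); (20,16,has); (20,17,has); (21,11,has); (21,17,has); (21,18,has); (22,16,has); (22,17,has); (22,18,has)
final:
nodes: 0:pt, 2:pt, 3:pt, 4:pt, 5:pt, 6:pt, 7:F, 9:pt, 10:pt, 11:pt, 13:F, 14:F, 15:F, 16:pt, 17:pt, 18:pt, 19:F, 20:F, 21:F, 22:F
edges: (7,0,has); (7,2,has); (7,5,has); (7,6,hask); (13,3,has); (13,9,has); (13,10,has); (14,6,has); (14,10,has); (14,11,has); (15,9,has); (15,10,has); (15,11,has); (19,2,has); (19,16,has); (19,18,has); (20,9,has); (20,16,has); (20,17,has); (21,11,has); (21,17,has); (21,18,has); (22,16,has); (22,17,has); (22,18,has)
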